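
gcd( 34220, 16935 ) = 5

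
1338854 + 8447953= 9786807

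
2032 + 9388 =11420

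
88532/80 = 1106 + 13/20 = 1106.65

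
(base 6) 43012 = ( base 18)1008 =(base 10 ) 5840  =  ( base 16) 16d0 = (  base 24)a38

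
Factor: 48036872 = 2^3*13^1*229^1*2017^1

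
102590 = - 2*( - 51295) 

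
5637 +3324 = 8961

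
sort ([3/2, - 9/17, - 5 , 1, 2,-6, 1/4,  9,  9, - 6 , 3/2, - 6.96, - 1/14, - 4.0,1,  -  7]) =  [ - 7 , - 6.96,  -  6 , - 6, - 5 ,  -  4.0, - 9/17, - 1/14, 1/4, 1,1, 3/2,3/2,  2, 9,9]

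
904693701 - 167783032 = 736910669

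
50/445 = 10/89= 0.11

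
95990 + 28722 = 124712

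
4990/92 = 2495/46 = 54.24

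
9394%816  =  418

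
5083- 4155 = 928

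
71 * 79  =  5609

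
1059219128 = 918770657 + 140448471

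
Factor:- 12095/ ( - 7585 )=59/37 = 37^( - 1 )*59^1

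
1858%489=391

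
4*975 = 3900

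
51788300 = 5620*9215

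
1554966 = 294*5289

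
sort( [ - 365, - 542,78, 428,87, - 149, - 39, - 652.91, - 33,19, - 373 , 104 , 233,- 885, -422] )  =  [ - 885, - 652.91, - 542, - 422, - 373,-365, - 149 , - 39 , - 33,  19 , 78,  87 , 104, 233, 428 ] 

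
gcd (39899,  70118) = 1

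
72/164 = 18/41 =0.44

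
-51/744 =  -  17/248 = - 0.07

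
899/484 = 899/484= 1.86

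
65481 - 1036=64445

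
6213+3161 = 9374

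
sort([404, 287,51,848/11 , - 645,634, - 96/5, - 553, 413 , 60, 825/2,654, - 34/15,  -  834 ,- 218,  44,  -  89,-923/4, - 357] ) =[ - 834,-645 ,  -  553,- 357,  -  923/4, - 218,-89, - 96/5 , - 34/15 , 44, 51, 60 , 848/11 , 287, 404, 825/2 , 413, 634,654 ]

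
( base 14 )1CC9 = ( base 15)1868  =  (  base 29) 67O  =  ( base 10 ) 5273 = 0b1010010011001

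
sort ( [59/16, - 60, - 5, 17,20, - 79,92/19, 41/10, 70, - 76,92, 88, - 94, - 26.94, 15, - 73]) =[ - 94,-79, - 76, - 73 , - 60, - 26.94, - 5, 59/16, 41/10,92/19, 15,17,20, 70,88, 92]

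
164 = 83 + 81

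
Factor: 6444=2^2*3^2*179^1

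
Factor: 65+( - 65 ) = 0^1 = 0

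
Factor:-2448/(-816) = 3 =3^1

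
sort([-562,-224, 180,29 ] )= [ - 562, - 224, 29, 180]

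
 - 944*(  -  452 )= 426688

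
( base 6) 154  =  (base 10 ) 70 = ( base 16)46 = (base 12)5A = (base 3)2121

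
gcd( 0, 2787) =2787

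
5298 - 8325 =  - 3027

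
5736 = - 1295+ 7031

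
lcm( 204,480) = 8160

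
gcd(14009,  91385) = 1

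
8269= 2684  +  5585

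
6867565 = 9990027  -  3122462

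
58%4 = 2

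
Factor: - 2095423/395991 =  - 3^( - 2 ) * 11^1*23^(-1)*71^1* 1913^ ( - 1 )*2683^1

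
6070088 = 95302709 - 89232621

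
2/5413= 2/5413 = 0.00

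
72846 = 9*8094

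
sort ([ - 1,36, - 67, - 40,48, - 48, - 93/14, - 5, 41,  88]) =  [ - 67,  -  48, - 40, - 93/14,- 5, - 1,36, 41,  48,88 ]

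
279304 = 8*34913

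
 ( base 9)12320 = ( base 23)ff0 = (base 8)20130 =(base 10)8280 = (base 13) 39cc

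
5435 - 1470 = 3965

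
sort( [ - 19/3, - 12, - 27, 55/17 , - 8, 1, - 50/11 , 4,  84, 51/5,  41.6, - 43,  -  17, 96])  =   [-43, - 27, - 17,-12, - 8 , - 19/3, - 50/11, 1,55/17, 4, 51/5, 41.6, 84, 96]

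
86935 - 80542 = 6393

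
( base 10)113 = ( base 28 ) 41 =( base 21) 58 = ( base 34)3B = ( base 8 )161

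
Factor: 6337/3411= 3^( - 2 ) * 379^( - 1)*6337^1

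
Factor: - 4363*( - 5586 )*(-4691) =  - 2^1*3^1*7^2*19^1*4363^1 * 4691^1 = - 114327729138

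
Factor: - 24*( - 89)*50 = 106800 = 2^4 * 3^1 * 5^2*89^1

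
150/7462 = 75/3731 = 0.02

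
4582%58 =0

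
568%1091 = 568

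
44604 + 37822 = 82426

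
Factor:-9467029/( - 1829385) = 3^ ( - 4) *5^( - 1)*11^1*13^1 * 239^1*277^1* 4517^( - 1 )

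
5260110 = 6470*813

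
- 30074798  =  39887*(-754 ) 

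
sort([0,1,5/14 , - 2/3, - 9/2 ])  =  [ - 9/2, - 2/3 , 0, 5/14,1]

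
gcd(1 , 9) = 1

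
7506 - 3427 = 4079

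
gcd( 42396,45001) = 1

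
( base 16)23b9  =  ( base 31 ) 9g0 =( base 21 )KFA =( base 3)110112201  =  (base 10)9145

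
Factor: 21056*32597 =2^6 *7^1 * 37^1*47^1*881^1 = 686362432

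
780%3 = 0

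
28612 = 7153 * 4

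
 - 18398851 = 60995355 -79394206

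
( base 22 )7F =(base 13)100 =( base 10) 169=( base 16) A9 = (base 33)54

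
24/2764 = 6/691 = 0.01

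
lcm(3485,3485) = 3485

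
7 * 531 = 3717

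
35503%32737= 2766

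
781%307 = 167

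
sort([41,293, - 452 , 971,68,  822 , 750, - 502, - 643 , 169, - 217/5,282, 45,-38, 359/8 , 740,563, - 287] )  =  [ - 643, - 502 ,-452,- 287 , - 217/5, - 38,41,359/8, 45,68, 169,282,293,563, 740,750,822, 971]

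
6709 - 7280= -571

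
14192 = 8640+5552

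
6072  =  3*2024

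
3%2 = 1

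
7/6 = 1 + 1/6 = 1.17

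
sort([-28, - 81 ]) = [ - 81, - 28]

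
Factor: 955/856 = 2^ ( - 3)*5^1*107^( - 1 )*191^1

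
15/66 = 5/22 = 0.23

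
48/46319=48/46319 =0.00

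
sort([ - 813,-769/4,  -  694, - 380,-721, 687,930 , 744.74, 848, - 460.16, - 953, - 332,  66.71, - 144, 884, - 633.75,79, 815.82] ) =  [ - 953, - 813, - 721, - 694, - 633.75, - 460.16, -380, -332, - 769/4, - 144 , 66.71, 79,  687,744.74,815.82, 848,  884 , 930 ]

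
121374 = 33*3678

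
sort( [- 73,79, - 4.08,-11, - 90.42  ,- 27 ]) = [ - 90.42,-73, - 27, - 11 , - 4.08,79 ] 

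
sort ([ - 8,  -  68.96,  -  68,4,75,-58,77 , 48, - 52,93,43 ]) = [-68.96, - 68 , -58, - 52,-8,4, 43,48,  75, 77, 93]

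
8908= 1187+7721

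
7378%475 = 253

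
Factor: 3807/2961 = 9/7 = 3^2*7^( - 1) 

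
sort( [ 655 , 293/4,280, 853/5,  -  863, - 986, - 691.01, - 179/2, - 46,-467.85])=[-986,- 863, - 691.01, - 467.85, - 179/2, -46, 293/4 , 853/5, 280,  655] 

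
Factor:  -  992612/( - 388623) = 2^2*3^(-1)*29^1*43^1*199^1*281^(  -  1 )*461^(-1 ) 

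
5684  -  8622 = -2938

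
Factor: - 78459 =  - 3^1*26153^1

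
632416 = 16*39526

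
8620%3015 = 2590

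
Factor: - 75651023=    - 7^1*719^1 * 15031^1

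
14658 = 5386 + 9272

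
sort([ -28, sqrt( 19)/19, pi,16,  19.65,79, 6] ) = [ - 28, sqrt (19)/19,pi, 6, 16,19.65, 79] 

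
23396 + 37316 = 60712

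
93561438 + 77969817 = 171531255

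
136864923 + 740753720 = 877618643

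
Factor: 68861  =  13^1 * 5297^1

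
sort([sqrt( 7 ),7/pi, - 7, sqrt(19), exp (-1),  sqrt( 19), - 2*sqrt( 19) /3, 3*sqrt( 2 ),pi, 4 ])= [-7,-2*sqrt (19 ) /3, exp( - 1 ), 7/pi,sqrt( 7),pi,  4, 3*sqrt( 2),sqrt( 19 ),sqrt(19)]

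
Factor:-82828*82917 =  - 6867849276 = -2^2*3^3*37^1*83^1*20707^1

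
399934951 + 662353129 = 1062288080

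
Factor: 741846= 2^1*3^1*7^1 *17^1*1039^1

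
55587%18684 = 18219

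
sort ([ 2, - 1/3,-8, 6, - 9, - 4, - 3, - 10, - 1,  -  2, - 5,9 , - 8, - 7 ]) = [ - 10,- 9, - 8,  -  8, - 7, - 5, - 4,-3, - 2,  -  1, - 1/3, 2, 6 , 9 ]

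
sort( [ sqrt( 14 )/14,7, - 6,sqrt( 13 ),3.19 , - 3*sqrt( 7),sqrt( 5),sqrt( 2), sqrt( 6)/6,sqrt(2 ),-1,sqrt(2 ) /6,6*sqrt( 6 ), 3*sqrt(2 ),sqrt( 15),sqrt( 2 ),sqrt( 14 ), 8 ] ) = [ - 3*sqrt( 7),- 6, - 1,sqrt(2) /6,sqrt( 14 ) /14,sqrt( 6)/6,sqrt(2 ), sqrt( 2 ),sqrt( 2), sqrt(5 ) , 3.19,sqrt(13 ),sqrt(14) , sqrt( 15 ) , 3*sqrt(2),7,8, 6*sqrt(6) ] 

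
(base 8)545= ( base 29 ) c9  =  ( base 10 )357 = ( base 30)BR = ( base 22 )G5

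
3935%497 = 456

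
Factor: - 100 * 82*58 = -475600=- 2^4*5^2*29^1*41^1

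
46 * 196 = 9016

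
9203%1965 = 1343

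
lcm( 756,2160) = 15120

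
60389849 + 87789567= 148179416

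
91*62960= 5729360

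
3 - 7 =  - 4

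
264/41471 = 264/41471 = 0.01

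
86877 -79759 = 7118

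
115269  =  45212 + 70057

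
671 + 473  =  1144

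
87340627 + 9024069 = 96364696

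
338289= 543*623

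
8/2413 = 8/2413 = 0.00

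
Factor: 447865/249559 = 5^1*11^1*17^1*521^( - 1)= 935/521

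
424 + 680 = 1104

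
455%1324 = 455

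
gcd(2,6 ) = 2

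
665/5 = 133 = 133.00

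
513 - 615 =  - 102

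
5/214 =5/214 = 0.02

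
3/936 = 1/312  =  0.00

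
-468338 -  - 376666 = -91672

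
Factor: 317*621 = 196857 =3^3*23^1*317^1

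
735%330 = 75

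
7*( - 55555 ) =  - 388885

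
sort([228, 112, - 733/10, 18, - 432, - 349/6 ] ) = [ - 432, - 733/10 , - 349/6,18 , 112, 228 ]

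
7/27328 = 1/3904 = 0.00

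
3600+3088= 6688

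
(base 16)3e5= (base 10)997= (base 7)2623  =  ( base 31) 115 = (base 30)137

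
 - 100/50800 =-1 + 507/508 = -  0.00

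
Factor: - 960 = -2^6*3^1*5^1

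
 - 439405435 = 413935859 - 853341294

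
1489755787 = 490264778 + 999491009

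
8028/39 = 205 + 11/13 = 205.85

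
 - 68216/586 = -34108/293 = -  116.41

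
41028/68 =603+ 6/17 = 603.35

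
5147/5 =1029 + 2/5  =  1029.40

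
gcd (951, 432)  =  3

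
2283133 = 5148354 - 2865221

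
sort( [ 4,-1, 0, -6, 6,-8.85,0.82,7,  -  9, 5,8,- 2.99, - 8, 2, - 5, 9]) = [ - 9,-8.85,-8,  -  6, - 5,- 2.99, - 1,  0, 0.82,  2, 4,5, 6,7, 8, 9 ] 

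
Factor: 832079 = 832079^1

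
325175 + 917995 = 1243170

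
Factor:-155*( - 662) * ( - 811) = -2^1*5^1*31^1*331^1*811^1 = - 83216710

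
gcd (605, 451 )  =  11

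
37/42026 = 37/42026=   0.00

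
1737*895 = 1554615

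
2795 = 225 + 2570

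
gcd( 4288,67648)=64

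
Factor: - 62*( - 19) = 2^1 *19^1*31^1 =1178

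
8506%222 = 70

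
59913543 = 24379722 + 35533821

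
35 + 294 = 329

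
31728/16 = 1983=1983.00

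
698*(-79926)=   -  55788348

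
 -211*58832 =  - 12413552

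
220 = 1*220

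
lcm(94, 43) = 4042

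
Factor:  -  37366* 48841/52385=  - 1824992806/52385= -2^1*5^(- 1 )*7^1*13^2*17^3*157^1*10477^( - 1 )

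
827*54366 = 44960682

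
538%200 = 138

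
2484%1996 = 488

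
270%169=101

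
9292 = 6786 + 2506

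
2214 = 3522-1308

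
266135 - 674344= -408209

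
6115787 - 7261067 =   -  1145280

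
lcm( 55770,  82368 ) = 5353920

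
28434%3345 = 1674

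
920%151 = 14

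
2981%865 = 386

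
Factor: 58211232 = 2^5*3^1*109^1*5563^1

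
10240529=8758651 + 1481878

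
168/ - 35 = -5  +  1/5=- 4.80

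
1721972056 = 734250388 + 987721668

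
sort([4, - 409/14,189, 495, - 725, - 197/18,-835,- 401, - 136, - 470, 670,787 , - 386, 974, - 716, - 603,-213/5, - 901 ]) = [ - 901,- 835, - 725, - 716,- 603, - 470, - 401,-386, - 136, - 213/5, - 409/14, - 197/18, 4, 189 , 495, 670, 787, 974 ] 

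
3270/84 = 38 + 13/14 = 38.93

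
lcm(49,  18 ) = 882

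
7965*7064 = 56264760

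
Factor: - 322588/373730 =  - 82/95 = -  2^1*5^ (-1)*19^ ( - 1) * 41^1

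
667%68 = 55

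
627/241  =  627/241 = 2.60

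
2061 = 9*229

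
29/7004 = 29/7004= 0.00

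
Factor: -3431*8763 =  - 30065853 = -  3^1*23^1*47^1*73^1*127^1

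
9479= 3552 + 5927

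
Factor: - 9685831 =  -9685831^1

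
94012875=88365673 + 5647202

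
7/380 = 7/380 = 0.02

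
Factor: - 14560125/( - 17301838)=2^(  -  1) * 3^1*5^3*41^1 * 947^1*8650919^ ( - 1 )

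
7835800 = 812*9650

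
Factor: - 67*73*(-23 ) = 112493 = 23^1 *67^1*73^1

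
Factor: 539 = 7^2*11^1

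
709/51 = 709/51 = 13.90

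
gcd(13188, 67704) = 84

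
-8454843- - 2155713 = -6299130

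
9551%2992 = 575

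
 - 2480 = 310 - 2790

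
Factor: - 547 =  - 547^1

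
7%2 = 1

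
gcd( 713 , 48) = 1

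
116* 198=22968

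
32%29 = 3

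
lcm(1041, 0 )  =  0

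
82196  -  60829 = 21367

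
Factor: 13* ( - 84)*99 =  - 108108 =-2^2*3^3*7^1*11^1*13^1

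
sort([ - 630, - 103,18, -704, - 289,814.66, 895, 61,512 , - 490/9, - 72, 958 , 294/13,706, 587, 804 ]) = [-704, - 630 , - 289, - 103 , - 72, - 490/9, 18,  294/13, 61,  512 , 587,  706,804, 814.66,895,958 ]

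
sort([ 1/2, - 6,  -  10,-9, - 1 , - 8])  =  [ - 10, - 9,  -  8,  -  6,-1,1/2]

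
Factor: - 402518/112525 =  - 2^1*5^(  -  2)*7^( - 1)*313^1 = - 626/175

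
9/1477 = 9/1477 = 0.01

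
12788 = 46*278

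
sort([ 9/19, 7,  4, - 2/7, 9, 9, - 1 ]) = [-1, - 2/7, 9/19,  4,7, 9,9]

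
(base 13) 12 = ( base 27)f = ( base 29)f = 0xf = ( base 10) 15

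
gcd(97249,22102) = 1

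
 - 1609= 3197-4806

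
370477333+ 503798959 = 874276292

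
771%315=141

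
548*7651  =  4192748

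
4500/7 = 642  +  6/7 = 642.86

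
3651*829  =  3026679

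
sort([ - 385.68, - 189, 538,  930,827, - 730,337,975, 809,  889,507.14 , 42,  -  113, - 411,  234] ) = [ - 730,-411,-385.68, - 189, - 113, 42, 234,337,507.14,538,809 , 827, 889, 930, 975]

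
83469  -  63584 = 19885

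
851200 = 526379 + 324821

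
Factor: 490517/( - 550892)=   -  2^ ( - 2)*499^1*983^1*137723^( - 1) 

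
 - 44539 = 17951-62490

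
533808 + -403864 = 129944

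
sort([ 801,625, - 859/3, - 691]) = [  -  691,-859/3,625,  801] 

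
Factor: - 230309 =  - 230309^1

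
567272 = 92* 6166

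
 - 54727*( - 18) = 985086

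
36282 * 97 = 3519354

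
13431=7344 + 6087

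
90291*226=20405766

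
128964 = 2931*44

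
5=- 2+7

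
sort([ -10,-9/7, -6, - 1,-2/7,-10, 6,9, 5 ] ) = [-10, -10, -6, - 9/7, - 1, - 2/7,5, 6, 9]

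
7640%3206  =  1228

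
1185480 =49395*24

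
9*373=3357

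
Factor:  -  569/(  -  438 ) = 2^( - 1 ) * 3^( - 1 )*73^(  -  1)  *569^1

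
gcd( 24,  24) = 24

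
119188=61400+57788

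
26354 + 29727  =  56081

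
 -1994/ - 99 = 20 + 14/99=20.14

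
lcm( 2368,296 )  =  2368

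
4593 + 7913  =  12506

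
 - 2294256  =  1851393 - 4145649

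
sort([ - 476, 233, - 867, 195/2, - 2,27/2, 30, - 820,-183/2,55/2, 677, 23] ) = [ - 867,-820,  -  476,- 183/2,  -  2, 27/2,23, 55/2,30, 195/2, 233, 677] 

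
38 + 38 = 76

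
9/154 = 9/154 = 0.06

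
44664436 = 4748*9407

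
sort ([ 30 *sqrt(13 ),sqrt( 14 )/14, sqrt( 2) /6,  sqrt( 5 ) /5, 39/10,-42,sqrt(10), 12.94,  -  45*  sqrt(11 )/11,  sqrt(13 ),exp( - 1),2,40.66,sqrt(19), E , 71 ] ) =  [ - 42,  -  45*sqrt(11) /11,sqrt ( 2)/6,sqrt( 14)/14 , exp(  -  1), sqrt( 5)/5, 2,E,sqrt( 10),sqrt ( 13), 39/10, sqrt( 19),  12.94 , 40.66, 71,30*sqrt(13)]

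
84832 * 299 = 25364768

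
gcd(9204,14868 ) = 708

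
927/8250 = 309/2750 = 0.11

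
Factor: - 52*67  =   - 2^2*13^1*67^1 =- 3484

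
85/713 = 85/713=0.12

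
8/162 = 4/81 = 0.05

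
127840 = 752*170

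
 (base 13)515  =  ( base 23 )1ec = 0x35F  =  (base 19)278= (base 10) 863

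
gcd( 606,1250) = 2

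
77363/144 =77363/144= 537.24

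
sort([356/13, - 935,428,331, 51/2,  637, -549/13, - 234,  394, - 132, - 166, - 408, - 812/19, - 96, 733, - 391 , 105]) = [ - 935, - 408, - 391, - 234,  -  166, - 132, - 96 ,-812/19, -549/13, 51/2, 356/13 , 105,331,  394, 428, 637,  733] 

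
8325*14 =116550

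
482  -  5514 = -5032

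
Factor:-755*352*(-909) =2^5*3^2*5^1 *11^1*101^1*151^1 = 241575840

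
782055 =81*9655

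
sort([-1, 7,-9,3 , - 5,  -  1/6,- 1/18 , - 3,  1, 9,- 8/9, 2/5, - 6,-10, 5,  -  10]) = [ - 10, - 10,  -  9,  -  6,-5,-3,  -  1, - 8/9,  -  1/6 ,-1/18,2/5, 1, 3,5 , 7,9] 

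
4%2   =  0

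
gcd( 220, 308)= 44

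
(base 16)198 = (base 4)12120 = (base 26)fi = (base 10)408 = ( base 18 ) 14C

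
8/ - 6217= -8/6217  =  - 0.00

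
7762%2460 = 382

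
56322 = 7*8046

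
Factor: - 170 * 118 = -20060 = -2^2*5^1 * 17^1 *59^1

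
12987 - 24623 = -11636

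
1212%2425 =1212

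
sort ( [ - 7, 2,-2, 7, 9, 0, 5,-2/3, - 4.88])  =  [  -  7, - 4.88, - 2, - 2/3, 0, 2,5 , 7 , 9 ]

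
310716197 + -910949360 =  - 600233163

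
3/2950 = 3/2950 = 0.00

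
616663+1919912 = 2536575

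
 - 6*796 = -4776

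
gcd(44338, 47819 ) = 1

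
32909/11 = 2991 + 8/11 = 2991.73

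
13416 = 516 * 26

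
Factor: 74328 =2^3*3^1 * 19^1 * 163^1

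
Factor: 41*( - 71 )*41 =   -  41^2*71^1  =  - 119351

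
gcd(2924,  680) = 68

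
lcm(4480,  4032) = 40320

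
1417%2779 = 1417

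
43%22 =21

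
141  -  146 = - 5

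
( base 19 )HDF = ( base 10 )6399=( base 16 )18ff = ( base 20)FJJ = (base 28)84F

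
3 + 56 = 59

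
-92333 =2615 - 94948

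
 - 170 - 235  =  -405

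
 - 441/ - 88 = 441/88= 5.01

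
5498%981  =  593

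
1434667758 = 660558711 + 774109047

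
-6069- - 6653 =584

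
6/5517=2/1839 =0.00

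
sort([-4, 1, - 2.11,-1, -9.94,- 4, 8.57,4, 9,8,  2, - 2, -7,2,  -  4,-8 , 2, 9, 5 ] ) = [-9.94,-8,-7, - 4, - 4, - 4,-2.11,-2, -1 , 1, 2, 2,2,4, 5, 8, 8.57, 9, 9 ] 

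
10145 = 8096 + 2049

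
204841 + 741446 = 946287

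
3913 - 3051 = 862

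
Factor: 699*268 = 2^2*3^1*67^1*233^1 = 187332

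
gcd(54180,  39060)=1260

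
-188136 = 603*( - 312)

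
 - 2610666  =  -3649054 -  - 1038388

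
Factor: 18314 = 2^1*9157^1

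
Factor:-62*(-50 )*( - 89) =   -  2^2*5^2*31^1*89^1 = - 275900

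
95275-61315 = 33960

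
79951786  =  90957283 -11005497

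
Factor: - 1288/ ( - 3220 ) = 2/5= 2^1*5^( - 1) 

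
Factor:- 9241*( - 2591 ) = 23943431 = 2591^1*9241^1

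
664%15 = 4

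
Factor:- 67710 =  - 2^1*3^1* 5^1*37^1*61^1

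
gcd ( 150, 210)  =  30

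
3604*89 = 320756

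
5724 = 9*636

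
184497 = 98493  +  86004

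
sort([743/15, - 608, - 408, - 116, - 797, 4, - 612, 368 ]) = [-797, -612, -608, -408 , - 116, 4,743/15,368 ] 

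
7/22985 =7/22985  =  0.00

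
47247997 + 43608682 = 90856679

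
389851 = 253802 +136049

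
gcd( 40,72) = 8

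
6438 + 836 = 7274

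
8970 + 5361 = 14331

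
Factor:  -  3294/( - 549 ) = 6 = 2^1*3^1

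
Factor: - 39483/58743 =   -  41/61 = -41^1*61^ ( - 1) 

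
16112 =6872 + 9240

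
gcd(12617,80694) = 1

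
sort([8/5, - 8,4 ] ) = [ - 8,8/5 , 4 ] 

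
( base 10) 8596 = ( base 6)103444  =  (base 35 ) 70L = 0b10000110010100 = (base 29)a6c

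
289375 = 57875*5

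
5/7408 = 5/7408 = 0.00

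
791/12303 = 791/12303 = 0.06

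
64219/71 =904 + 35/71 = 904.49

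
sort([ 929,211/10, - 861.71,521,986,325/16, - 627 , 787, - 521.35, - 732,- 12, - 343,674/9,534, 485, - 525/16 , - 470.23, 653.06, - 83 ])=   [ - 861.71, - 732, - 627, - 521.35,  -  470.23,- 343,- 83, - 525/16, - 12,325/16,211/10,674/9, 485, 521,534,  653.06, 787,929,  986 ] 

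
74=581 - 507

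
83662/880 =41831/440 =95.07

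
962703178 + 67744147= 1030447325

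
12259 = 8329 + 3930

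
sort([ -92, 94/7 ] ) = [ - 92, 94/7]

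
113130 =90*1257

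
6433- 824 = 5609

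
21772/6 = 3628 + 2/3 =3628.67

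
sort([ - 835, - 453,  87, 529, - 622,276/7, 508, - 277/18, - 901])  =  [ -901, - 835, - 622, - 453, - 277/18,276/7,87,508, 529]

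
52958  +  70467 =123425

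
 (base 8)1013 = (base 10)523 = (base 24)lj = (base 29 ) i1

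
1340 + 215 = 1555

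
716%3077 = 716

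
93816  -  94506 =- 690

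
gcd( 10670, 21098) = 22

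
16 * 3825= 61200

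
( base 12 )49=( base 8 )71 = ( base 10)57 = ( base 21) 2F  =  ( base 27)23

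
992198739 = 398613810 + 593584929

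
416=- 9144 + 9560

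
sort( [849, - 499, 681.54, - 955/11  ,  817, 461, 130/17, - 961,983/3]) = [ - 961,-499, -955/11, 130/17, 983/3,461 , 681.54,817 , 849]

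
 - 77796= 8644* ( - 9) 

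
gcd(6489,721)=721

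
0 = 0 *213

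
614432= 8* 76804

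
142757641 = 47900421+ 94857220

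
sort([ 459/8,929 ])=[459/8  ,  929 ]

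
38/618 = 19/309 = 0.06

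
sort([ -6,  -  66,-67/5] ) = [-66, - 67/5 ,-6] 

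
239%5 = 4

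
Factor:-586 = - 2^1*293^1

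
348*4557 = 1585836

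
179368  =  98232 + 81136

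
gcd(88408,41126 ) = 2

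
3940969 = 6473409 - 2532440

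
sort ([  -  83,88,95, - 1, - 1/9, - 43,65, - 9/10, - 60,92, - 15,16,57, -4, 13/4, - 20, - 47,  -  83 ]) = [ - 83 ,  -  83, - 60 , - 47, - 43, -20 , - 15, - 4, - 1, - 9/10,-1/9, 13/4,16,57,65,88,92,  95] 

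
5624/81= 69+35/81 = 69.43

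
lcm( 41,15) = 615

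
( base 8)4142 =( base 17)774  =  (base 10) 2146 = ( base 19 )5hi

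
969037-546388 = 422649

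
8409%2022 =321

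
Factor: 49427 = 7^1*23^1*307^1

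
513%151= 60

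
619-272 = 347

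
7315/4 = 1828 + 3/4 = 1828.75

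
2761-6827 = -4066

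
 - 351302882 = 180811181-532114063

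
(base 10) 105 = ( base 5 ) 410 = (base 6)253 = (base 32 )39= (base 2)1101001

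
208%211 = 208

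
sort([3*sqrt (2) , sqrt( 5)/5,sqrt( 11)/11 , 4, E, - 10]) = [ - 10, sqrt(11)/11,sqrt(5 )/5,E,  4,3*sqrt ( 2 ) ]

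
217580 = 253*860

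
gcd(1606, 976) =2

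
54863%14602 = 11057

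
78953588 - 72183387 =6770201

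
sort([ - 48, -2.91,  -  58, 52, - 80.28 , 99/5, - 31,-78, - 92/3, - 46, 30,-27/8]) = [ - 80.28, - 78,- 58, - 48, - 46, - 31, - 92/3,-27/8, - 2.91, 99/5,30, 52]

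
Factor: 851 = 23^1 * 37^1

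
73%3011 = 73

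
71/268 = 71/268 = 0.26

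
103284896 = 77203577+26081319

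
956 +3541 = 4497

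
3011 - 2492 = 519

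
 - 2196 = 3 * (- 732)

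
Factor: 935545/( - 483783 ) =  - 3^(-1 )*5^1*13^1*37^1* 131^( - 1 )*389^1 * 1231^( - 1 )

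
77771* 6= 466626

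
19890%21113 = 19890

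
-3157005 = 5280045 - 8437050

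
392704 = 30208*13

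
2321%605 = 506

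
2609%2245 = 364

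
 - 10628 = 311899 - 322527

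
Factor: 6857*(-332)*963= - 2^2*3^2*83^1* 107^1 * 6857^1  =  - 2192292612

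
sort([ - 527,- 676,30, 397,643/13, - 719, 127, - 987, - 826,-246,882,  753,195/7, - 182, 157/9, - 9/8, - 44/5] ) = [ - 987, - 826,-719,  -  676,  -  527,-246, - 182, - 44/5,-9/8, 157/9, 195/7, 30,643/13, 127,397,753,882]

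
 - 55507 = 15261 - 70768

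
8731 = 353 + 8378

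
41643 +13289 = 54932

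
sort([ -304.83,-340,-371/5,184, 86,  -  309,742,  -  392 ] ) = [-392,-340,  -  309 ,  -  304.83, - 371/5, 86,184,742] 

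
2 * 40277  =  80554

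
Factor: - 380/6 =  - 190/3 = - 2^1*3^( - 1)*5^1*19^1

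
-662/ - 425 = 1 + 237/425 = 1.56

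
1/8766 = 1/8766 = 0.00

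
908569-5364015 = - 4455446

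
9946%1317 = 727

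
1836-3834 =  - 1998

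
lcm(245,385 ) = 2695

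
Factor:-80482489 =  - 80482489^1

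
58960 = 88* 670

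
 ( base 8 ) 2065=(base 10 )1077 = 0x435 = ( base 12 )759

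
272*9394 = 2555168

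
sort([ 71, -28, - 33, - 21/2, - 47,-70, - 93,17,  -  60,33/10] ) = [-93, - 70, - 60, - 47 , - 33,- 28, - 21/2,33/10,17,71]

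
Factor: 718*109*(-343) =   -  26843866 = - 2^1*7^3*109^1*359^1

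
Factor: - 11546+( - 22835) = -34381^1=- 34381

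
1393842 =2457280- 1063438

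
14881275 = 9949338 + 4931937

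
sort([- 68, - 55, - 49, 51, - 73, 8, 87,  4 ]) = [ - 73, - 68,-55, - 49,4,8,51, 87] 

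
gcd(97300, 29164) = 4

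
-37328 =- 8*4666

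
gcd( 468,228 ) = 12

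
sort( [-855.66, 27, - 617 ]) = [ - 855.66,-617, 27 ]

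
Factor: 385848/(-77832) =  - 233/47 = - 47^( - 1 )*233^1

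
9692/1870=4846/935 =5.18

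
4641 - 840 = 3801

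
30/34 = 15/17 = 0.88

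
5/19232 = 5/19232  =  0.00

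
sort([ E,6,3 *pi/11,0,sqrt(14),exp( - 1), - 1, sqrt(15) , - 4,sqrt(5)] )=[-4, - 1,  0,exp( -1) , 3*pi/11,sqrt( 5 ),E,sqrt( 14),sqrt( 15),6 ]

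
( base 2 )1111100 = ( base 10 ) 124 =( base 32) 3s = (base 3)11121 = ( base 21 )5J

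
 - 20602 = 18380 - 38982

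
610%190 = 40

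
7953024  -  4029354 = 3923670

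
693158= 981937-288779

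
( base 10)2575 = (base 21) 5hd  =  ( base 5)40300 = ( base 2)101000001111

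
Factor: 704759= 11^1*79^1*811^1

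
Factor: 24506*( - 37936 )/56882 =-2^4*7^(-1)*17^( - 1)* 239^( - 1)*2371^1*12253^1 = -464829808/28441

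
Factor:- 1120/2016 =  - 3^( - 2 )*5^1 = -5/9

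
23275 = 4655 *5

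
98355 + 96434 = 194789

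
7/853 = 7/853 = 0.01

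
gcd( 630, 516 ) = 6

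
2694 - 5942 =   -  3248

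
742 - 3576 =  - 2834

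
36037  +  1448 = 37485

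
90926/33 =2755 + 1/3 = 2755.33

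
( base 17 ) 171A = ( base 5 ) 210323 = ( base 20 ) h83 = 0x1B33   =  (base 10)6963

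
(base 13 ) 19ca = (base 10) 3884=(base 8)7454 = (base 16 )f2c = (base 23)77k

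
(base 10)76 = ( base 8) 114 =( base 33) 2a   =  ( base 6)204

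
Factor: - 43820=-2^2*5^1*7^1*313^1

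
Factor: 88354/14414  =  7^1*6311^1*7207^(-1)= 44177/7207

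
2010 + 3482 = 5492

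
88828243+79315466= 168143709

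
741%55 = 26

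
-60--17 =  - 43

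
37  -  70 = -33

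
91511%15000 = 1511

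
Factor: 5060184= 2^3*3^1*23^1 * 89^1 * 103^1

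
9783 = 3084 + 6699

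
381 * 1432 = 545592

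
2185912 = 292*7486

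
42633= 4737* 9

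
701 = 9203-8502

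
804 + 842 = 1646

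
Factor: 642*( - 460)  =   - 295320 = - 2^3*3^1*5^1*23^1 *107^1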